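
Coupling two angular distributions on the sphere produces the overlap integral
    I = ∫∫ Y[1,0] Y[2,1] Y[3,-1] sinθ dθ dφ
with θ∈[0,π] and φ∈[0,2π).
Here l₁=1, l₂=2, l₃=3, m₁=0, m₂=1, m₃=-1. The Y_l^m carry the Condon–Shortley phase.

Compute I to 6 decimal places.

Rules hold: Σm=0, L=6 even, 1≤3≤3.
N = 3·5·7 = 105
Δ = 0!·2!·4!/7! = 1/105
Racah Σ t=0..0: t=0:+1/4 = 1/4
⇒ 3j(1 2 3; 0 0 0)² = 3/35, sgn -1
Racah Σ t=0..0: t=0:+1/6 = 1/6
⇒ 3j(1 2 3; 0 1 -1)² = 8/105, sgn +1
4πI² = N·(3j₀)²·(3jₘ)² = 24/35
I = -1·√(0.685714/4π) = -0.23359668

-0.233597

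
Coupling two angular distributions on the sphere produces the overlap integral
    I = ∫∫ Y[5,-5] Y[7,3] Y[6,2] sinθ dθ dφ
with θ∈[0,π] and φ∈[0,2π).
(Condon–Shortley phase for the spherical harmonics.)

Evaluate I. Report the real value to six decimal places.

Checks pass: Σm=0; 18 even; l₃=6∈[2,12].
(2·5+1)(2·7+1)(2·6+1) = 2145
Δ: 6! 4! 8! / 19! → 1/174594420
sum: t=1:−1/4147200 t=2:+1/207360 t=3:−1/82944 t=4:+1/207360 t=5:−1/4147200 = -1/345600
3j²(5 7 6; 0 0 0) = Δ·Π!·Σ² = 420/46189  (sign -1)
sum: t=6:+1/9953280 = 1/9953280
3j²(5 7 6; -5 3 2) = Δ·Π!·Σ² = 2450/138567  (sign +1)
combine: 4πI² = 2145·420/46189·2450/138567 = 5145000/14919047
take √, sign -1: I = -0.16565983

-0.165660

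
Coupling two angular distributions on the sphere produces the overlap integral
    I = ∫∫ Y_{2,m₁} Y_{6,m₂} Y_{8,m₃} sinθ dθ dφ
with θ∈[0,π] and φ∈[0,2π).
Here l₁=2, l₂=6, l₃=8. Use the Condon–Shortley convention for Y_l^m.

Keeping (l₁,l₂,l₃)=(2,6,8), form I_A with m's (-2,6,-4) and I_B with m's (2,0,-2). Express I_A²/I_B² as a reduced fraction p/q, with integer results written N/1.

l's match ⇒ only the (l;m) 3-j factors differ between A and B.
A: triangle coeff Δ(2,6,8) = 1/30940; Σ_t [0,0]: t=0:+1/11496038400 = 1/11496038400; (3j)²=1/30940 [(2 6 8; -2 6 -4)], sign=+1
B: triangle coeff Δ(2,6,8) = 1/30940; Σ_t [0,0]: t=0:+1/12441600 = 1/12441600; (3j)²=3/442 [(2 6 8; 2 0 -2)], sign=+1
I_A²/I_B² = (1/30940)/(3/442) = 1/210

1/210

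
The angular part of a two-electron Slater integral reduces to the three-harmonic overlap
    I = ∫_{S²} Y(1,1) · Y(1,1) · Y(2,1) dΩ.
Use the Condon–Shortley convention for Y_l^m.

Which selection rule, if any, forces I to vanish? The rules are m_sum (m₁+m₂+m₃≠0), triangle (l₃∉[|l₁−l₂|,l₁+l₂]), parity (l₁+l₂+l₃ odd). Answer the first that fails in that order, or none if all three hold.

m_sum

m₁+m₂+m₃ = 1 + 1 + 1 = 3  ✗
triangle: |1−1|=0 ≤ l₃=2 ≤ 1+1=2
parity: l₁+l₂+l₃ = 4 is even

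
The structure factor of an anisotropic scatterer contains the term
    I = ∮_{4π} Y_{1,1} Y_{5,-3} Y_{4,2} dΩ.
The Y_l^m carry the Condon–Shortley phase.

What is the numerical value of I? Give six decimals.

Checks pass: Σm=0; 10 even; l₃=4∈[4,6].
(2·1+1)(2·5+1)(2·4+1) = 297
Δ: 2! 0! 8! / 11! → 1/495
sum: t=1:−1/576 = -1/576
3j²(1 5 4; 0 0 0) = Δ·Π!·Σ² = 5/99  (sign -1)
sum: t=0:+1/2880 = 1/2880
3j²(1 5 4; 1 -3 2) = Δ·Π!·Σ² = 28/495  (sign +1)
combine: 4πI² = 297·5/99·28/495 = 28/33
take √, sign -1: I = -0.25984664

-0.259847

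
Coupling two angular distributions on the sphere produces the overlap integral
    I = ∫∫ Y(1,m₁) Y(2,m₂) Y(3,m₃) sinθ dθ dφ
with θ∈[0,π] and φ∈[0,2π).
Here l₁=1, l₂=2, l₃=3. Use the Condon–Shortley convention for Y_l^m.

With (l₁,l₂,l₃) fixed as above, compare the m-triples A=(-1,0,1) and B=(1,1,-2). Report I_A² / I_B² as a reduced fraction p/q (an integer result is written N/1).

3/5

Shared (l₁,l₂,l₃)=(1,2,3): N and (l;000)² cancel in I_A²/I_B².
A: Δ = 0!·2!·4!/7! = 1/105; Racah Σ t=0..0: t=0:+1/8 = 1/8; ⇒ 3j(1 2 3; -1 0 1)² = 2/35, sgn +1
B: Δ = 0!·2!·4!/7! = 1/105; Racah Σ t=0..0: t=0:+1/12 = 1/12; ⇒ 3j(1 2 3; 1 1 -2)² = 2/21, sgn -1
I_A²/I_B² = (2/35)/(2/21) = 3/5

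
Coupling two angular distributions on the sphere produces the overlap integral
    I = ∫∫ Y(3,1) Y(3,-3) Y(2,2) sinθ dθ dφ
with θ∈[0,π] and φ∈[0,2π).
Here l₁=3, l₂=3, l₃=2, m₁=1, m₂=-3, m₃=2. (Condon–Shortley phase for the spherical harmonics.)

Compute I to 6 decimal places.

m-sum 0 ✓  L=8 even ✓  0≤2≤6 ✓
Π(2lᵢ+1) = 7×7×5 = 245
triangle coeff Δ(3,3,2) = 1/3780
Σ_t [1,3]: t=1:−1/24 t=2:+1/4 t=3:−1/24 = 1/6
(3j)²=4/105 [(3 3 2; 0 0 0)], sign=+1
Σ_t [0,0]: t=0:+1/96 = 1/96
(3j)²=1/42 [(3 3 2; 1 -3 2)], sign=+1
⇒ 4πI² = 2/9
I = (+1)√(2/9/(4π)) = 0.13298076

0.132981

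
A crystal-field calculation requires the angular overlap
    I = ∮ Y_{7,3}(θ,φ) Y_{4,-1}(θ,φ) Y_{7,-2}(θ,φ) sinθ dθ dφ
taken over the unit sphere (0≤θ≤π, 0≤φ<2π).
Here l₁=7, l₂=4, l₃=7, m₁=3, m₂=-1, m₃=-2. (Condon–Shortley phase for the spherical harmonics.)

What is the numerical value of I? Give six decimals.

Rules hold: Σm=0, L=18 even, 3≤7≤11.
N = 15·9·15 = 2025
Δ = 4!·10!·4!/19! = 1/58198140
Racah Σ t=0..4: t=0:+1/17418240 t=1:−1/622080 t=2:+1/230400 t=3:−1/622080 t=4:+1/17418240 = 1/806400
⇒ 3j(7 4 7; 0 0 0)² = 2268/230945, sgn -1
Racah Σ t=0..3: t=0:+1/2488320 t=1:−1/725760 t=2:+1/1935360 t=3:−1/52254720 = -5/10450944
⇒ 3j(7 4 7; 3 -1 -2)² = 31250/2909907, sgn +1
4πI² = N·(3j₀)²·(3jₘ)² = 455625000/2133423721
I = -1·√(0.213565/4π) = -0.13036478

-0.130365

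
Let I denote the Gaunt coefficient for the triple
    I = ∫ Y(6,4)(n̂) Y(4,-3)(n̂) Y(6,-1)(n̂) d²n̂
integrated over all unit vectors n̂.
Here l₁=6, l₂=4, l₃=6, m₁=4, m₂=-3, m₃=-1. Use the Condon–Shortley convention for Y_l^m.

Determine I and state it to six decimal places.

Checks pass: Σm=0; 16 even; l₃=6∈[2,10].
(2·6+1)(2·4+1)(2·6+1) = 1521
Δ: 4! 8! 4! / 17! → 1/15315300
sum: t=0:+1/829440 t=1:−1/25920 t=2:+1/9216 t=3:−1/25920 t=4:+1/829440 = 7/207360
3j²(6 4 6; 0 0 0) = Δ·Π!·Σ² = 28/2431  (sign +1)
sum: t=0:+1/207360 t=1:−1/725760 = 1/290304
3j²(6 4 6; 4 -3 -1) = Δ·Π!·Σ² = 125/7293  (sign -1)
combine: 4πI² = 1521·28/2431·125/7293 = 10500/34969
take √, sign -1: I = -0.15457815

-0.154578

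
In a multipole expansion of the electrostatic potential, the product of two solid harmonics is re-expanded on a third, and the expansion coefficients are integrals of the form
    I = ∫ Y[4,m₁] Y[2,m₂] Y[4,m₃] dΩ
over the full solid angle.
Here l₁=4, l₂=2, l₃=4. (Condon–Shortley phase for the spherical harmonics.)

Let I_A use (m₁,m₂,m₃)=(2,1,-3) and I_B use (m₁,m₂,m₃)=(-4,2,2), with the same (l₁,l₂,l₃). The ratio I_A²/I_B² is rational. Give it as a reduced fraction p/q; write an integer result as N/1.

25/8

Shared (l₁,l₂,l₃)=(4,2,4): N and (l;000)² cancel in I_A²/I_B².
A: Δ = 2!·6!·2!/11! = 1/13860; Racah Σ t=1..2: t=1:−1/240 t=2:+1/1440 = -1/288; ⇒ 3j(4 2 4; 2 1 -3)² = 5/132, sgn +1
B: Δ = 2!·6!·2!/11! = 1/13860; Racah Σ t=2..2: t=2:+1/2880 = 1/2880; ⇒ 3j(4 2 4; -4 2 2)² = 2/165, sgn +1
I_A²/I_B² = (5/132)/(2/165) = 25/8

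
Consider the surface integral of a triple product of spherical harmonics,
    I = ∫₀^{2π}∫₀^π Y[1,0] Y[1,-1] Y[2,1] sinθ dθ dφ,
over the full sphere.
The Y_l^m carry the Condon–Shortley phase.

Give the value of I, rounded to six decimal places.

-0.218510

m-sum 0 ✓  L=4 even ✓  0≤2≤2 ✓
Π(2lᵢ+1) = 3×3×5 = 45
triangle coeff Δ(1,1,2) = 1/30
Σ_t [0,0]: t=0:+1/1 = 1/1
(3j)²=2/15 [(1 1 2; 0 0 0)], sign=+1
Σ_t [0,0]: t=0:+1/2 = 1/2
(3j)²=1/10 [(1 1 2; 0 -1 1)], sign=-1
⇒ 4πI² = 3/5
I = (-1)√(3/5/(4π)) = -0.21850969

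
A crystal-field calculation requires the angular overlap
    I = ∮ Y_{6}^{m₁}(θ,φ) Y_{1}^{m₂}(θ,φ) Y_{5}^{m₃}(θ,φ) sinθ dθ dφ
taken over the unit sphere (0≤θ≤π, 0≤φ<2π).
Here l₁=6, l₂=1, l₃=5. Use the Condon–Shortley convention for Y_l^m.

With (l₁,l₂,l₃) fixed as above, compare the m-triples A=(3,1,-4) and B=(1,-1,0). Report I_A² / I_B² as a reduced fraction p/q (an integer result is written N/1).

1/7

l's match ⇒ only the (l;m) 3-j factors differ between A and B.
A: triangle coeff Δ(6,1,5) = 1/858; Σ_t [2,2]: t=2:+1/725760 = 1/725760; (3j)²=1/286 [(6 1 5; 3 1 -4)], sign=-1
B: triangle coeff Δ(6,1,5) = 1/858; Σ_t [0,0]: t=0:+1/28800 = 1/28800; (3j)²=7/286 [(6 1 5; 1 -1 0)], sign=-1
I_A²/I_B² = (1/286)/(7/286) = 1/7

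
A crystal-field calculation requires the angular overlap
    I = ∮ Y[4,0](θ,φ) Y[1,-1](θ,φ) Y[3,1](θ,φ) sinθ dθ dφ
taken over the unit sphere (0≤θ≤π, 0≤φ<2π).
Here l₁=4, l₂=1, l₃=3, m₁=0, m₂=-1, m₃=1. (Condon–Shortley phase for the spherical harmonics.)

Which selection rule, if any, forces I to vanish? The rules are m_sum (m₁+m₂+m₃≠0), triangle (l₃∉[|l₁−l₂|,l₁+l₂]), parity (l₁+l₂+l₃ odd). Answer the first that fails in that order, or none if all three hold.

none

m₁+m₂+m₃ = 0 − 1 + 1 = 0  ✓
triangle: |4−1|=3 ≤ l₃=3 ≤ 4+1=5  ✓
parity: l₁+l₂+l₃ = 8 is even  ✓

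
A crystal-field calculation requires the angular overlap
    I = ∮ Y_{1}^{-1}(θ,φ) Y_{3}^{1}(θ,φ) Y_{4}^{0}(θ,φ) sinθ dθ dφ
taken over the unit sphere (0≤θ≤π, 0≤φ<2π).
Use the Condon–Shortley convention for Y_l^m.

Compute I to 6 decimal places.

Rules hold: Σm=0, L=8 even, 2≤4≤4.
N = 3·7·9 = 189
Δ = 0!·2!·6!/9! = 1/252
Racah Σ t=0..0: t=0:+1/36 = 1/36
⇒ 3j(1 3 4; 0 0 0)² = 4/63, sgn +1
Racah Σ t=0..0: t=0:+1/96 = 1/96
⇒ 3j(1 3 4; -1 1 0)² = 1/42, sgn +1
4πI² = N·(3j₀)²·(3jₘ)² = 2/7
I = +1·√(0.285714/4π) = 0.15078601

0.150786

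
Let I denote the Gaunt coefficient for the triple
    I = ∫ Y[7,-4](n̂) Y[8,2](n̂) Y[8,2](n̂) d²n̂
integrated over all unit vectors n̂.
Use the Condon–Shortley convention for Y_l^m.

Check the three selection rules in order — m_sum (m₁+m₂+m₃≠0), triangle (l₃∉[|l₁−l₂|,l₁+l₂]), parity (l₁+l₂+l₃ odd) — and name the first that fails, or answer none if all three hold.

Σmᵢ = 0  ✓
l₃∈[|l₁−l₂|,l₁+l₂]=[1,15], have l₃=8  ✓
Σlᵢ = 23 ⇒ odd  ✗

parity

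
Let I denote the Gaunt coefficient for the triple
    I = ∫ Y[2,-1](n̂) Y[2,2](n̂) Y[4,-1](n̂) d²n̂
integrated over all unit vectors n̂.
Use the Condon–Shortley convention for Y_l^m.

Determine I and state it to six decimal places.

Rules hold: Σm=0, L=8 even, 0≤4≤4.
N = 5·5·9 = 225
Δ = 0!·4!·4!/9! = 1/630
Racah Σ t=0..0: t=0:+1/16 = 1/16
⇒ 3j(2 2 4; 0 0 0)² = 2/35, sgn +1
Racah Σ t=0..0: t=0:+1/144 = 1/144
⇒ 3j(2 2 4; -1 2 -1)² = 1/126, sgn -1
4πI² = N·(3j₀)²·(3jₘ)² = 5/49
I = -1·√(0.102041/4π) = -0.09011188

-0.090112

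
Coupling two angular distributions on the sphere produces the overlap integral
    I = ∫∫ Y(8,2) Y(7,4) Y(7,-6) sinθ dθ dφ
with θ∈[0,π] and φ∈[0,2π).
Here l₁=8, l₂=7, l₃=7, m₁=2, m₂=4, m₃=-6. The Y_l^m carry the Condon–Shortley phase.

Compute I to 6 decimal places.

m-sum 0 ✓  L=22 even ✓  1≤7≤15 ✓
Π(2lᵢ+1) = 17×15×15 = 3825
triangle coeff Δ(8,7,7) = 1/22086194130
Σ_t [1,7]: t=1:−1/18289152000 t=2:+1/248832000 t=3:−1/24883200 t=4:+1/11943936 t=5:−1/24883200 t=6:+1/248832000 t=7:−1/18289152000 = 11/975421440
(3j)²=1750/289731 [(8 7 7; 0 0 0)], sign=-1
Σ_t [5,6]: t=5:−1/2612736000 t=6:+1/6967296000 = -1/4180377600
(3j)²=75/7429 [(8 7 7; 2 4 -6)], sign=+1
⇒ 4πI² = 9843750/42204149
I = (-1)√(9843750/42204149/(4π)) = -0.13623785

-0.136238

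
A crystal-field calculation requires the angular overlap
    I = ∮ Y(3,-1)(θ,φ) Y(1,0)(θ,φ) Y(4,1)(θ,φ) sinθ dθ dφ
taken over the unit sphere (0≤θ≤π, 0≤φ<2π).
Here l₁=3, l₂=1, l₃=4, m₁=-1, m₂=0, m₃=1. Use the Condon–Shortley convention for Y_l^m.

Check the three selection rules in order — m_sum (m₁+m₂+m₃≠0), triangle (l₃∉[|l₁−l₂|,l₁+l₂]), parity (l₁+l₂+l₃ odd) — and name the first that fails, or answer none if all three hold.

none

m₁+m₂+m₃ = -1 + 0 + 1 = 0  ✓
triangle: |3−1|=2 ≤ l₃=4 ≤ 3+1=4  ✓
parity: l₁+l₂+l₃ = 8 is even  ✓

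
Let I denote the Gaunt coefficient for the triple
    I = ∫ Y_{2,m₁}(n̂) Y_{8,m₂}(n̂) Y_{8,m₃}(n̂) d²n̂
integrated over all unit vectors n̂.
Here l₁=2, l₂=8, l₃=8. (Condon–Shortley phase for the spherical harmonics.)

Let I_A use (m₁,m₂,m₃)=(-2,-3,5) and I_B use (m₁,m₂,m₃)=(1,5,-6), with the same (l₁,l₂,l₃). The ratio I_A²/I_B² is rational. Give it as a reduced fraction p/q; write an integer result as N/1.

520/847

l's match ⇒ only the (l;m) 3-j factors differ between A and B.
A: triangle coeff Δ(2,8,8) = 1/348840; Σ_t [2,2]: t=2:+1/958003200 = 1/958003200; (3j)²=13/969 [(2 8 8; -2 -3 5)], sign=-1
B: triangle coeff Δ(2,8,8) = 1/348840; Σ_t [0,1]: t=0:+1/12454041600 t=1:−1/1916006400 = -1/2264371200; (3j)²=847/38760 [(2 8 8; 1 5 -6)], sign=-1
I_A²/I_B² = (13/969)/(847/38760) = 520/847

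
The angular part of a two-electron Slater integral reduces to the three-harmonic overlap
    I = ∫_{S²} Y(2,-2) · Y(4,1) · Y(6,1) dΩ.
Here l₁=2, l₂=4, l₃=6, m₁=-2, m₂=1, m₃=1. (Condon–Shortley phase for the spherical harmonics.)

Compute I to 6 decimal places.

-0.094091

m-sum 0 ✓  L=12 even ✓  2≤6≤6 ✓
Π(2lᵢ+1) = 5×9×13 = 585
triangle coeff Δ(2,4,6) = 1/6435
Σ_t [0,0]: t=0:+1/2304 = 1/2304
(3j)²=5/143 [(2 4 6; 0 0 0)], sign=+1
Σ_t [0,0]: t=0:+1/17280 = 1/17280
(3j)²=7/1287 [(2 4 6; -2 1 1)], sign=-1
⇒ 4πI² = 175/1573
I = (-1)√(175/1573/(4π)) = -0.09409136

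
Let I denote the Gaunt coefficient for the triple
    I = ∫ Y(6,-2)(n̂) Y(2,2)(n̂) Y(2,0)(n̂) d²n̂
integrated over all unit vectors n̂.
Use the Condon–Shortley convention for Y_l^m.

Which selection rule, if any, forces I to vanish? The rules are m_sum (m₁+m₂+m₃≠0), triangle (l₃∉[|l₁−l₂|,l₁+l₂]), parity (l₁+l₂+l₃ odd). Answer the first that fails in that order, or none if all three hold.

triangle

m₁+m₂+m₃ = -2 + 2 + 0 = 0  ✓
triangle: |6−2|=4 ≤ l₃=2 ≤ 6+2=8  ✗
parity: l₁+l₂+l₃ = 10 is even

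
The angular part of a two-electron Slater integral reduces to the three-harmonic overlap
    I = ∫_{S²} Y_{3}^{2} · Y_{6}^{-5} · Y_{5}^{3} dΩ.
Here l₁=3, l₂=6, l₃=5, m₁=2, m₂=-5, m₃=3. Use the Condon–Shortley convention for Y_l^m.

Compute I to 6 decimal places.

-0.169016

m-sum 0 ✓  L=14 even ✓  3≤5≤9 ✓
Π(2lᵢ+1) = 7×13×11 = 1001
triangle coeff Δ(3,6,5) = 1/675675
Σ_t [1,3]: t=1:−1/8640 t=2:+1/2304 t=3:−1/8640 = 7/34560
(3j)²=7/429 [(3 6 5; 0 0 0)], sign=-1
Σ_t [0,1]: t=0:+1/120960 t=1:−1/483840 = 1/161280
(3j)²=2/91 [(3 6 5; 2 -5 3)], sign=+1
⇒ 4πI² = 14/39
I = (-1)√(14/39/(4π)) = -0.16901560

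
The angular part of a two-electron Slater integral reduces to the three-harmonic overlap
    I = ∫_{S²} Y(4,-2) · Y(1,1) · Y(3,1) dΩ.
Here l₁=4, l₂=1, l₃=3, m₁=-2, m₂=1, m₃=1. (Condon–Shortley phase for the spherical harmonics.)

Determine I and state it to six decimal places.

m-sum 0 ✓  L=8 even ✓  3≤3≤5 ✓
Π(2lᵢ+1) = 9×3×7 = 189
triangle coeff Δ(4,1,3) = 1/252
Σ_t [1,1]: t=1:−1/36 = -1/36
(3j)²=4/63 [(4 1 3; 0 0 0)], sign=+1
Σ_t [2,2]: t=2:+1/96 = 1/96
(3j)²=5/84 [(4 1 3; -2 1 1)], sign=+1
⇒ 4πI² = 5/7
I = (+1)√(5/7/(4π)) = 0.23841361

0.238414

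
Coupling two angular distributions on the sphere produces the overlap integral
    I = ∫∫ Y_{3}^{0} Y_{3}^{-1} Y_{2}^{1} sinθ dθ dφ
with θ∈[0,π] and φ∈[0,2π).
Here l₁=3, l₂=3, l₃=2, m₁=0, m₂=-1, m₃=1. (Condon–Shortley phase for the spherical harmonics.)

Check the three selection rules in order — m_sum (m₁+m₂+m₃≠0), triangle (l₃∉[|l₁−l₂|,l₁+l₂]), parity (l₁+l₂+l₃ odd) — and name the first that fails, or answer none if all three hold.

none

Σmᵢ = 0  ✓
l₃∈[|l₁−l₂|,l₁+l₂]=[0,6], have l₃=2  ✓
Σlᵢ = 8 ⇒ even  ✓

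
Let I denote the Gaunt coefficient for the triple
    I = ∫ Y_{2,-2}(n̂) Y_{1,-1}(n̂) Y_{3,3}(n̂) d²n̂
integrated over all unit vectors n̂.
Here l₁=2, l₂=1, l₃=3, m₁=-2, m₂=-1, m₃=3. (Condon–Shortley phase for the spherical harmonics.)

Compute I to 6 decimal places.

-0.319865

Checks pass: Σm=0; 6 even; l₃=3∈[1,3].
(2·2+1)(2·1+1)(2·3+1) = 105
Δ: 0! 4! 2! / 7! → 1/105
sum: t=0:+1/4 = 1/4
3j²(2 1 3; 0 0 0) = Δ·Π!·Σ² = 3/35  (sign -1)
sum: t=0:+1/48 = 1/48
3j²(2 1 3; -2 -1 3) = Δ·Π!·Σ² = 1/7  (sign +1)
combine: 4πI² = 105·3/35·1/7 = 9/7
take √, sign -1: I = -0.31986543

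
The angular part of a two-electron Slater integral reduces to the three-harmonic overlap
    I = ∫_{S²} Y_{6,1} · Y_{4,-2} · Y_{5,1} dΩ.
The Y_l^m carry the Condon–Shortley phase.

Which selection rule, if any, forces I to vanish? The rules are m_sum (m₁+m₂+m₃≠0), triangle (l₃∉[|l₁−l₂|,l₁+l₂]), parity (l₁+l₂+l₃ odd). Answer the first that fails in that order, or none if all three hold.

parity

m₁+m₂+m₃ = 1 − 2 + 1 = 0  ✓
triangle: |6−4|=2 ≤ l₃=5 ≤ 6+4=10  ✓
parity: l₁+l₂+l₃ = 15 is odd  ✗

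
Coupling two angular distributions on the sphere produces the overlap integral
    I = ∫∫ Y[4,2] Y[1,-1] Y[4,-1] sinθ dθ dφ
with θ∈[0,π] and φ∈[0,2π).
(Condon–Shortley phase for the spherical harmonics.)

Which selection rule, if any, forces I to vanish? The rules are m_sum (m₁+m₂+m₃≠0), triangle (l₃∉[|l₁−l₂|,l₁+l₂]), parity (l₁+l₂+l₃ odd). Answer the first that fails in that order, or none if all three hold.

parity

azimuthal sum: 2 − 1 − 1 = 0  ✓
3 ≤ 4 ≤ 5 (triangle on l)  ✓
L = 4 + 1 + 4 = 9 (odd)  ✗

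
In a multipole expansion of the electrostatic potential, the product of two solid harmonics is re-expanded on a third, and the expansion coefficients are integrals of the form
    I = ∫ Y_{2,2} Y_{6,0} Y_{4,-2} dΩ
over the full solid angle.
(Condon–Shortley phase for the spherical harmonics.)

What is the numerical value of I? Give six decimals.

m-sum 0 ✓  L=12 even ✓  4≤4≤8 ✓
Π(2lᵢ+1) = 5×13×9 = 585
triangle coeff Δ(2,6,4) = 1/6435
Σ_t [2,2]: t=2:+1/2304 = 1/2304
(3j)²=5/143 [(2 6 4; 0 0 0)], sign=+1
Σ_t [0,0]: t=0:+1/34560 = 1/34560
(3j)²=1/429 [(2 6 4; 2 0 -2)], sign=+1
⇒ 4πI² = 75/1573
I = (+1)√(75/1573/(4π)) = 0.06159725

0.061597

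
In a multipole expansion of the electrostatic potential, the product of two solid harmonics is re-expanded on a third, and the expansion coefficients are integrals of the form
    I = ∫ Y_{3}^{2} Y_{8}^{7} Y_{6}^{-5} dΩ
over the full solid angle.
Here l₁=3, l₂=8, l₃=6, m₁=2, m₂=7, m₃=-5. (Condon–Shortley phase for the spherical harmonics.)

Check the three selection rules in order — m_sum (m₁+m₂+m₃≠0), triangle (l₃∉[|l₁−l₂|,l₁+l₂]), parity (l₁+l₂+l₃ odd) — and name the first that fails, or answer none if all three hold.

m₁+m₂+m₃ = 2 + 7 − 5 = 4  ✗
triangle: |3−8|=5 ≤ l₃=6 ≤ 3+8=11
parity: l₁+l₂+l₃ = 17 is odd

m_sum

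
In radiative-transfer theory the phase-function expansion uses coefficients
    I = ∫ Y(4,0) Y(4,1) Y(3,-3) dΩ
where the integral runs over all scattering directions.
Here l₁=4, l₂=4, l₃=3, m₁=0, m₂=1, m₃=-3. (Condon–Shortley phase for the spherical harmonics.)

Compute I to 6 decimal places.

0.000000

Σmᵢ = -2 ≠ 0, so the φ-integral vanishes; I = 0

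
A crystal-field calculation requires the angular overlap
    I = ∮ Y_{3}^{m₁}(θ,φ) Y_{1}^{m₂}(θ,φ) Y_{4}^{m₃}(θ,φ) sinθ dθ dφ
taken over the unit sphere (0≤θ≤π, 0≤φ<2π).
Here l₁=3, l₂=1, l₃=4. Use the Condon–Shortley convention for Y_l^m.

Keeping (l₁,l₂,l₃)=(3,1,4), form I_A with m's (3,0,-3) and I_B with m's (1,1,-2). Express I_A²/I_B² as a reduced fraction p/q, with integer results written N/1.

7/15

Same 3,1,4: normalisation and zero-m 3j drop out of the ratio.
A: Δ: 0! 6! 2! / 9! → 1/252; sum: t=0:+1/720 = 1/720; 3j²(3 1 4; 3 0 -3) = Δ·Π!·Σ² = 1/36  (sign -1)
B: Δ: 0! 6! 2! / 9! → 1/252; sum: t=0:+1/96 = 1/96; 3j²(3 1 4; 1 1 -2) = Δ·Π!·Σ² = 5/84  (sign +1)
I_A²/I_B² = (1/36)/(5/84) = 7/15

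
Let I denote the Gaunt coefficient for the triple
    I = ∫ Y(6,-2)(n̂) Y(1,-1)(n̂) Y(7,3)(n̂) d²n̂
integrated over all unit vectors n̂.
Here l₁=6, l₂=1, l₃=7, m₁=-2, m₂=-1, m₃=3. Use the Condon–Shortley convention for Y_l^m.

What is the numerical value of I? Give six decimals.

Rules hold: Σm=0, L=14 even, 5≤7≤7.
N = 13·3·15 = 585
Δ = 0!·12!·2!/15! = 1/1365
Racah Σ t=0..0: t=0:+1/518400 = 1/518400
⇒ 3j(6 1 7; 0 0 0)² = 7/195, sgn -1
Racah Σ t=0..0: t=0:+1/1935360 = 1/1935360
⇒ 3j(6 1 7; -2 -1 3)² = 3/91, sgn +1
4πI² = N·(3j₀)²·(3jₘ)² = 9/13
I = -1·√(0.692308/4π) = -0.23471705

-0.234717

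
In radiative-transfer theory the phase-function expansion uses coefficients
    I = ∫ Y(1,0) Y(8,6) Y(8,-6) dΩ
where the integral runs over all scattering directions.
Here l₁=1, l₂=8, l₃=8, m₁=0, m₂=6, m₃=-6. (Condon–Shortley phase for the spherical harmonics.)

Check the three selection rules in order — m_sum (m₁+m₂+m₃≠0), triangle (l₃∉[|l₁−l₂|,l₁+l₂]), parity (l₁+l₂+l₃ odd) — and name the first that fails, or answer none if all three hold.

parity

m₁+m₂+m₃ = 0 + 6 − 6 = 0  ✓
triangle: |1−8|=7 ≤ l₃=8 ≤ 1+8=9  ✓
parity: l₁+l₂+l₃ = 17 is odd  ✗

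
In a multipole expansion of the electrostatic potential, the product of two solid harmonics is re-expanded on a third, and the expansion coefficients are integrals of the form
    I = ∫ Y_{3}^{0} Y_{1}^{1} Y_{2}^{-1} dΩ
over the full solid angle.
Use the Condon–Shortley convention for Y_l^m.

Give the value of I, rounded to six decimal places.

Checks pass: Σm=0; 6 even; l₃=2∈[2,4].
(2·3+1)(2·1+1)(2·2+1) = 105
Δ: 2! 4! 0! / 7! → 1/105
sum: t=1:−1/4 = -1/4
3j²(3 1 2; 0 0 0) = Δ·Π!·Σ² = 3/35  (sign -1)
sum: t=2:+1/12 = 1/12
3j²(3 1 2; 0 1 -1) = Δ·Π!·Σ² = 1/35  (sign -1)
combine: 4πI² = 105·3/35·1/35 = 9/35
take √, sign +1: I = 0.14304817

0.143048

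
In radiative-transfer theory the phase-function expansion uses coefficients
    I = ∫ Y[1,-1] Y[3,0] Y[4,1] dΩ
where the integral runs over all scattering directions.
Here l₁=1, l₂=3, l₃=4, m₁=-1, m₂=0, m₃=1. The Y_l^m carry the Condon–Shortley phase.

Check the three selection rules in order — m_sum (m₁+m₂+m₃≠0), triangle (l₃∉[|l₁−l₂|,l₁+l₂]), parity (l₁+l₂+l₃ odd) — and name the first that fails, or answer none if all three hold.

m₁+m₂+m₃ = -1 + 0 + 1 = 0  ✓
triangle: |1−3|=2 ≤ l₃=4 ≤ 1+3=4  ✓
parity: l₁+l₂+l₃ = 8 is even  ✓

none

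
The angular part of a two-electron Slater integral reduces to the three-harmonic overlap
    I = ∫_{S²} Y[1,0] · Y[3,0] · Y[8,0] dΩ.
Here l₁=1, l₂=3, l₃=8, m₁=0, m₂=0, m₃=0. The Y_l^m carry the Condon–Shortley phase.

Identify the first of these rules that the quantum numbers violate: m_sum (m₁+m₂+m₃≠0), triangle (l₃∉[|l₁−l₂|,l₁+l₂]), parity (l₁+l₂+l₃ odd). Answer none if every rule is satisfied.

m₁+m₂+m₃ = 0 + 0 + 0 = 0  ✓
triangle: |1−3|=2 ≤ l₃=8 ≤ 1+3=4  ✗
parity: l₁+l₂+l₃ = 12 is even

triangle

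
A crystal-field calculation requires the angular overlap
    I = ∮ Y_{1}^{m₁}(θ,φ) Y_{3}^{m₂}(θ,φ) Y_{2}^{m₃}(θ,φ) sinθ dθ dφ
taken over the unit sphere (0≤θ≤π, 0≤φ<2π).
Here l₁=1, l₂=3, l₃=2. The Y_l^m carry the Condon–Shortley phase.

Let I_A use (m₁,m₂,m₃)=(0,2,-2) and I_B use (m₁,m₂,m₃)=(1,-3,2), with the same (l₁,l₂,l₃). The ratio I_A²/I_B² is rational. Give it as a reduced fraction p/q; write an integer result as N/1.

Shared (l₁,l₂,l₃)=(1,3,2): N and (l;000)² cancel in I_A²/I_B².
A: Δ = 2!·0!·4!/7! = 1/105; Racah Σ t=1..1: t=1:−1/24 = -1/24; ⇒ 3j(1 3 2; 0 2 -2)² = 1/21, sgn -1
B: Δ = 2!·0!·4!/7! = 1/105; Racah Σ t=0..0: t=0:+1/48 = 1/48; ⇒ 3j(1 3 2; 1 -3 2)² = 1/7, sgn +1
I_A²/I_B² = (1/21)/(1/7) = 1/3

1/3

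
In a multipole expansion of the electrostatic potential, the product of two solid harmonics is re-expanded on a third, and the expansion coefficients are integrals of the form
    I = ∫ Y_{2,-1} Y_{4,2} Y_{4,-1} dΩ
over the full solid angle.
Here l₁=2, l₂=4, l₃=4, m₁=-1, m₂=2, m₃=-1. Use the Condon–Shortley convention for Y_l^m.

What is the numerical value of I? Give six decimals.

0.127700

m-sum 0 ✓  L=10 even ✓  2≤4≤6 ✓
Π(2lᵢ+1) = 5×9×9 = 405
triangle coeff Δ(2,4,4) = 1/13860
Σ_t [0,2]: t=0:+1/192 t=1:−1/36 t=2:+1/192 = -5/288
(3j)²=20/693 [(2 4 4; 0 0 0)], sign=-1
Σ_t [1,2]: t=1:−1/240 t=2:+1/96 = 1/160
(3j)²=27/1540 [(2 4 4; -1 2 -1)], sign=-1
⇒ 4πI² = 1215/5929
I = (+1)√(1215/5929/(4π)) = 0.12770047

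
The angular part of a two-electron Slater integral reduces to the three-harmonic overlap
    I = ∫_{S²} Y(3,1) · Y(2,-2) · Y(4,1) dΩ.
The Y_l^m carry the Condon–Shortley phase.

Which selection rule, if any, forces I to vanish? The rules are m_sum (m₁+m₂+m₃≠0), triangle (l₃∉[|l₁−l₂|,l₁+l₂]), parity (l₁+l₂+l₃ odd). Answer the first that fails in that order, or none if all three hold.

parity

m₁+m₂+m₃ = 1 − 2 + 1 = 0  ✓
triangle: |3−2|=1 ≤ l₃=4 ≤ 3+2=5  ✓
parity: l₁+l₂+l₃ = 9 is odd  ✗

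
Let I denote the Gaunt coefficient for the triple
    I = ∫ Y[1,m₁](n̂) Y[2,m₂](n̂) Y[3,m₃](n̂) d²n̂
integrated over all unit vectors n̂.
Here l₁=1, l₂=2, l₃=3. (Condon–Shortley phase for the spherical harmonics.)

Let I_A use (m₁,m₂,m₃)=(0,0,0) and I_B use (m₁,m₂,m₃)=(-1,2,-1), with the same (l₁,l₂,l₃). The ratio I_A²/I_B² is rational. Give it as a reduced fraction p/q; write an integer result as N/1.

l's match ⇒ only the (l;m) 3-j factors differ between A and B.
A: triangle coeff Δ(1,2,3) = 1/105; Σ_t [0,0]: t=0:+1/4 = 1/4; (3j)²=3/35 [(1 2 3; 0 0 0)], sign=-1
B: triangle coeff Δ(1,2,3) = 1/105; Σ_t [0,0]: t=0:+1/48 = 1/48; (3j)²=1/105 [(1 2 3; -1 2 -1)], sign=+1
I_A²/I_B² = (3/35)/(1/105) = 9/1

9/1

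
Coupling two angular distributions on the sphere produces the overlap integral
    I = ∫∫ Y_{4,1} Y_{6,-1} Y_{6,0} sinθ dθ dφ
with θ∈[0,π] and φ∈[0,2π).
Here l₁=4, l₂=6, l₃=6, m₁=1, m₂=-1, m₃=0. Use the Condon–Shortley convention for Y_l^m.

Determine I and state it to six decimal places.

-0.043721

Rules hold: Σm=0, L=16 even, 2≤6≤10.
N = 9·13·13 = 1521
Δ = 4!·4!·8!/17! = 1/15315300
Racah Σ t=0..4: t=0:+1/829440 t=1:−1/25920 t=2:+1/9216 t=3:−1/25920 t=4:+1/829440 = 7/207360
⇒ 3j(4 6 6; 0 0 0)² = 28/2431, sgn +1
Racah Σ t=0..3: t=0:+1/103680 t=1:−1/13824 t=2:+1/17280 t=3:−1/207360 = -1/103680
⇒ 3j(4 6 6; 1 -1 0)² = 10/7293, sgn -1
4πI² = N·(3j₀)²·(3jₘ)² = 840/34969
I = -1·√(0.0240213/4π) = -0.04372130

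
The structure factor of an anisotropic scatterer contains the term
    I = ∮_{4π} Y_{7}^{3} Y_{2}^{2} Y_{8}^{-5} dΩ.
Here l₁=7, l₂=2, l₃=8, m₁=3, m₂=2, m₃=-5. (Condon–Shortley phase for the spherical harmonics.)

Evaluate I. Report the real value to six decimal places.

0.000000

l₁+l₂+l₃=17 is odd: 3j(l;000)=0 ⇒ I=0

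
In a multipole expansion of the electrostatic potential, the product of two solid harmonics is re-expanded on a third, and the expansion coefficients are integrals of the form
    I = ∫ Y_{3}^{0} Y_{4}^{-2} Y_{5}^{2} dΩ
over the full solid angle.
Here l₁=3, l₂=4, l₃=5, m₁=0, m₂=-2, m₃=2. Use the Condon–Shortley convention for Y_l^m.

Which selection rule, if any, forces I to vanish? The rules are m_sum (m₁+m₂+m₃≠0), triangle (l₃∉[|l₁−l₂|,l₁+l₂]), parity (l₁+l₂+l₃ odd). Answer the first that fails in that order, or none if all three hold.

m₁+m₂+m₃ = 0 − 2 + 2 = 0  ✓
triangle: |3−4|=1 ≤ l₃=5 ≤ 3+4=7  ✓
parity: l₁+l₂+l₃ = 12 is even  ✓

none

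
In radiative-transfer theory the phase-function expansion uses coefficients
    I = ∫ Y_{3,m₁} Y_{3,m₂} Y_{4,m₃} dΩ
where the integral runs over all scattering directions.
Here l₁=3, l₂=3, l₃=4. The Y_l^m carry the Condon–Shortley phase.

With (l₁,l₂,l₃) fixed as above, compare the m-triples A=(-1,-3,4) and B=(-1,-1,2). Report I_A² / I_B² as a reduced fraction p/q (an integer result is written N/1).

21/20

l's match ⇒ only the (l;m) 3-j factors differ between A and B.
A: triangle coeff Δ(3,3,4) = 1/34650; Σ_t [0,0]: t=0:+1/1152 = 1/1152; (3j)²=1/33 [(3 3 4; -1 -3 4)], sign=+1
B: triangle coeff Δ(3,3,4) = 1/34650; Σ_t [0,2]: t=0:+1/192 t=1:−1/36 t=2:+1/192 = -5/288; (3j)²=20/693 [(3 3 4; -1 -1 2)], sign=-1
I_A²/I_B² = (1/33)/(20/693) = 21/20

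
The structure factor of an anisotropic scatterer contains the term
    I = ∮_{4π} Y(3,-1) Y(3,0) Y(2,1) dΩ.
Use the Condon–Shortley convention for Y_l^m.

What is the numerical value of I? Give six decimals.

-0.059471

Rules hold: Σm=0, L=8 even, 0≤2≤6.
N = 7·7·5 = 245
Δ = 4!·2!·2!/9! = 1/3780
Racah Σ t=1..3: t=1:−1/24 t=2:+1/4 t=3:−1/24 = 1/6
⇒ 3j(3 3 2; 0 0 0)² = 4/105, sgn +1
Racah Σ t=2..3: t=2:+1/8 t=3:−1/12 = 1/24
⇒ 3j(3 3 2; -1 0 1)² = 1/210, sgn -1
4πI² = N·(3j₀)²·(3jₘ)² = 2/45
I = -1·√(0.0444444/4π) = -0.05947080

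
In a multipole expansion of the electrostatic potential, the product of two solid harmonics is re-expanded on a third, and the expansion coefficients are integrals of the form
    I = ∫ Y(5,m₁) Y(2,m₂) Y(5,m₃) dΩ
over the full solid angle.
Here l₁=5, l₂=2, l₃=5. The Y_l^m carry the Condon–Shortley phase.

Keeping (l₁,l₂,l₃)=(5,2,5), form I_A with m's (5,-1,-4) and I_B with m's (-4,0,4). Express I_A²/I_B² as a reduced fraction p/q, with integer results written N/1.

15/4

Same 5,2,5: normalisation and zero-m 3j drop out of the ratio.
A: Δ: 2! 8! 2! / 13! → 1/38610; sum: t=0:+1/80640 = 1/80640; 3j²(5 2 5; 5 -1 -4) = Δ·Π!·Σ² = 9/286  (sign -1)
B: Δ: 2! 8! 2! / 13! → 1/38610; sum: t=1:−1/40320 t=2:+1/20160 = 1/40320; 3j²(5 2 5; -4 0 4) = Δ·Π!·Σ² = 6/715  (sign -1)
I_A²/I_B² = (9/286)/(6/715) = 15/4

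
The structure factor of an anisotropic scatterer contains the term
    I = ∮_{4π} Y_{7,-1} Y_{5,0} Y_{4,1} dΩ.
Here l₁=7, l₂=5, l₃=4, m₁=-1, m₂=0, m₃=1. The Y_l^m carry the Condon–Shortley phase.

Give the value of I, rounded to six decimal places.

-0.095611

m-sum 0 ✓  L=16 even ✓  2≤4≤12 ✓
Π(2lᵢ+1) = 15×11×9 = 1485
triangle coeff Δ(7,5,4) = 1/6126120
Σ_t [3,5]: t=3:−1/69120 t=4:+1/20736 t=5:−1/69120 = 1/51840
(3j)²=280/21879 [(7 5 4; 0 0 0)], sign=+1
Σ_t [3,5]: t=3:−1/172800 t=4:+1/27648 t=5:−1/51840 = 23/2073600
(3j)²=529/87516 [(7 5 4; -1 0 1)], sign=-1
⇒ 4πI² = 185150/1611753
I = (-1)√(185150/1611753/(4π)) = -0.09561096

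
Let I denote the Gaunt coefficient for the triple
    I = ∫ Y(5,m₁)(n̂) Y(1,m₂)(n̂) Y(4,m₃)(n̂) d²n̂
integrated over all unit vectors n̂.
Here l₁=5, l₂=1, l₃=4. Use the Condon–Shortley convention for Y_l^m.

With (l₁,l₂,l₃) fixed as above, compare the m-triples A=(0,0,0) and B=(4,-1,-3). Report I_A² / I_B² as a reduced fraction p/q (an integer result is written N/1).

25/36

Shared (l₁,l₂,l₃)=(5,1,4): N and (l;000)² cancel in I_A²/I_B².
A: Δ = 2!·8!·0!/11! = 1/495; Racah Σ t=1..1: t=1:−1/576 = -1/576; ⇒ 3j(5 1 4; 0 0 0)² = 5/99, sgn -1
B: Δ = 2!·8!·0!/11! = 1/495; Racah Σ t=0..0: t=0:+1/10080 = 1/10080; ⇒ 3j(5 1 4; 4 -1 -3)² = 4/55, sgn -1
I_A²/I_B² = (5/99)/(4/55) = 25/36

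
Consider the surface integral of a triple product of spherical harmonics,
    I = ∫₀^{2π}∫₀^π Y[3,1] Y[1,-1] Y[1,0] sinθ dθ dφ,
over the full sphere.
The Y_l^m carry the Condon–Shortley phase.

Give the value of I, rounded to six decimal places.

0.000000

|3−1|≤1≤3+1 violated ⇒ I = 0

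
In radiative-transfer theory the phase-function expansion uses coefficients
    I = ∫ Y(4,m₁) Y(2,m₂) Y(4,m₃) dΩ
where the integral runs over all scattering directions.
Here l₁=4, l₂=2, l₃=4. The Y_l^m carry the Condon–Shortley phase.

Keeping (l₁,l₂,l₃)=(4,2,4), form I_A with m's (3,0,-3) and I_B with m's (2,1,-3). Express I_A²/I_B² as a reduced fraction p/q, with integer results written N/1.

7/75

Shared (l₁,l₂,l₃)=(4,2,4): N and (l;000)² cancel in I_A²/I_B².
A: Δ = 2!·6!·2!/11! = 1/13860; Racah Σ t=0..1: t=0:+1/480 t=1:−1/720 = 1/1440; ⇒ 3j(4 2 4; 3 0 -3)² = 7/1980, sgn -1
B: Δ = 2!·6!·2!/11! = 1/13860; Racah Σ t=1..2: t=1:−1/240 t=2:+1/1440 = -1/288; ⇒ 3j(4 2 4; 2 1 -3)² = 5/132, sgn +1
I_A²/I_B² = (7/1980)/(5/132) = 7/75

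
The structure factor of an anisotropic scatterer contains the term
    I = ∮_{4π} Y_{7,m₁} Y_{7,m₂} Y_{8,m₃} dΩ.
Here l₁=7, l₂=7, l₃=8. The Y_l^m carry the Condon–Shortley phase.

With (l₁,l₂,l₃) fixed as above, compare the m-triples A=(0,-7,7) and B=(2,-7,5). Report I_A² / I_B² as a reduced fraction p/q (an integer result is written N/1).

5/12

l's match ⇒ only the (l;m) 3-j factors differ between A and B.
A: triangle coeff Δ(7,7,8) = 1/22086194130; Σ_t [0,0]: t=0:+1/146313216000 = 1/146313216000; (3j)²=91/14858 [(7 7 8; 0 -7 7)], sign=-1
B: triangle coeff Δ(7,7,8) = 1/22086194130; Σ_t [0,0]: t=0:+1/20901888000 = 1/20901888000; (3j)²=546/37145 [(7 7 8; 2 -7 5)], sign=-1
I_A²/I_B² = (91/14858)/(546/37145) = 5/12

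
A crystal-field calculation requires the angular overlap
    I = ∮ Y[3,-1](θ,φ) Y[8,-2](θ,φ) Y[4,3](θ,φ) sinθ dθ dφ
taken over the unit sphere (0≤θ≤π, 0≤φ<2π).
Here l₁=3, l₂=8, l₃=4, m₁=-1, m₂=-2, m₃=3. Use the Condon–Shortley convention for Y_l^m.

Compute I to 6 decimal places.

0.000000

|3−8|≤4≤3+8 violated ⇒ I = 0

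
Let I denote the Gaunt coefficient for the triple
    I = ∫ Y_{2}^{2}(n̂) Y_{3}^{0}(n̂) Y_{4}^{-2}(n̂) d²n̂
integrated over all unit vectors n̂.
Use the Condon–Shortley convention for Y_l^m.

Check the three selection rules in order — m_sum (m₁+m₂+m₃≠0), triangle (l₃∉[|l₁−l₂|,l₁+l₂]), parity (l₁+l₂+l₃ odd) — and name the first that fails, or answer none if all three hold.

parity

m₁+m₂+m₃ = 2 + 0 − 2 = 0  ✓
triangle: |2−3|=1 ≤ l₃=4 ≤ 2+3=5  ✓
parity: l₁+l₂+l₃ = 9 is odd  ✗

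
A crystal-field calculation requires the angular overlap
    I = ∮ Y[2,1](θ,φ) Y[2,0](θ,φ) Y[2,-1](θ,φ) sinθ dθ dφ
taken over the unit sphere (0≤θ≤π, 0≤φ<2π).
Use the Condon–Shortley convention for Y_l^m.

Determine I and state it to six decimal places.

-0.090112

Rules hold: Σm=0, L=6 even, 0≤2≤4.
N = 5·5·5 = 125
Δ = 2!·2!·2!/7! = 1/630
Racah Σ t=0..2: t=0:+1/8 t=1:−1/1 t=2:+1/8 = -3/4
⇒ 3j(2 2 2; 0 0 0)² = 2/35, sgn -1
Racah Σ t=0..1: t=0:+1/4 t=1:−1/2 = -1/4
⇒ 3j(2 2 2; 1 0 -1)² = 1/70, sgn +1
4πI² = N·(3j₀)²·(3jₘ)² = 5/49
I = -1·√(0.102041/4π) = -0.09011188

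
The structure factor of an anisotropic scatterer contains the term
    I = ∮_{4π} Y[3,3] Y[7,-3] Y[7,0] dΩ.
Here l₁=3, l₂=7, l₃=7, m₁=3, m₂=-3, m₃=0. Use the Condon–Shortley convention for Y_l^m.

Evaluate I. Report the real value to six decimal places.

l₁+l₂+l₃=17 is odd: 3j(l;000)=0 ⇒ I=0

0.000000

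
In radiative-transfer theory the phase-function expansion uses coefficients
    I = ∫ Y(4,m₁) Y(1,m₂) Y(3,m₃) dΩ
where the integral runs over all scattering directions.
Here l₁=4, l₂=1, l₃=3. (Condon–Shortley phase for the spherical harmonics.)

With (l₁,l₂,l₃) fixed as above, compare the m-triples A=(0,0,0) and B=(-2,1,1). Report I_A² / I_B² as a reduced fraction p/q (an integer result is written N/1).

16/15

Same 4,1,3: normalisation and zero-m 3j drop out of the ratio.
A: Δ: 2! 6! 0! / 9! → 1/252; sum: t=1:−1/36 = -1/36; 3j²(4 1 3; 0 0 0) = Δ·Π!·Σ² = 4/63  (sign +1)
B: Δ: 2! 6! 0! / 9! → 1/252; sum: t=2:+1/96 = 1/96; 3j²(4 1 3; -2 1 1) = Δ·Π!·Σ² = 5/84  (sign +1)
I_A²/I_B² = (4/63)/(5/84) = 16/15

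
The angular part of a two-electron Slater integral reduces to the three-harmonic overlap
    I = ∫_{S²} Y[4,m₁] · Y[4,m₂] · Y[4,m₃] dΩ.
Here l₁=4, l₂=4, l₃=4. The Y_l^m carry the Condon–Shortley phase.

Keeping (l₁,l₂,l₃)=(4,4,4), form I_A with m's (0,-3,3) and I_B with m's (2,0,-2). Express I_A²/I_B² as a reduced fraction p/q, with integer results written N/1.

l's match ⇒ only the (l;m) 3-j factors differ between A and B.
A: triangle coeff Δ(4,4,4) = 1/450450; Σ_t [0,1]: t=0:+1/3456 t=1:−1/864 = -1/1152; (3j)²=7/286 [(4 4 4; 0 -3 3)], sign=+1
B: triangle coeff Δ(4,4,4) = 1/450450; Σ_t [0,2]: t=0:+1/2304 t=1:−1/216 t=2:+1/384 = -11/6912; (3j)²=11/1638 [(4 4 4; 2 0 -2)], sign=-1
I_A²/I_B² = (7/286)/(11/1638) = 441/121

441/121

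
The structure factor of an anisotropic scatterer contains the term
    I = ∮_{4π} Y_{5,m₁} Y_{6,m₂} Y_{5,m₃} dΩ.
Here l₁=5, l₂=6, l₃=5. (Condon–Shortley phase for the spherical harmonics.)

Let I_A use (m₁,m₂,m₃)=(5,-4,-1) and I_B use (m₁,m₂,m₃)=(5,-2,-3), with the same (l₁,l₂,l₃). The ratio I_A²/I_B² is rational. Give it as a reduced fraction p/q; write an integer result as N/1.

45/28

l's match ⇒ only the (l;m) 3-j factors differ between A and B.
A: triangle coeff Δ(5,6,5) = 1/28588560; Σ_t [0,0]: t=0:+1/829440 = 1/829440; (3j)²=225/9724 [(5 6 5; 5 -4 -1)], sign=+1
B: triangle coeff Δ(5,6,5) = 1/28588560; Σ_t [0,0]: t=0:+1/829440 = 1/829440; (3j)²=35/2431 [(5 6 5; 5 -2 -3)], sign=+1
I_A²/I_B² = (225/9724)/(35/2431) = 45/28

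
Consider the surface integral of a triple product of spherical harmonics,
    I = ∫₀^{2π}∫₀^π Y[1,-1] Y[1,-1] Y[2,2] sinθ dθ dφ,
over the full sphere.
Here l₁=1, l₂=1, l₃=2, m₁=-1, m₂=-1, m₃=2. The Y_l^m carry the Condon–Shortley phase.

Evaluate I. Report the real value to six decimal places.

0.309019

Checks pass: Σm=0; 4 even; l₃=2∈[0,2].
(2·1+1)(2·1+1)(2·2+1) = 45
Δ: 0! 2! 2! / 5! → 1/30
sum: t=0:+1/1 = 1/1
3j²(1 1 2; 0 0 0) = Δ·Π!·Σ² = 2/15  (sign +1)
sum: t=0:+1/4 = 1/4
3j²(1 1 2; -1 -1 2) = Δ·Π!·Σ² = 1/5  (sign +1)
combine: 4πI² = 45·2/15·1/5 = 6/5
take √, sign +1: I = 0.30901936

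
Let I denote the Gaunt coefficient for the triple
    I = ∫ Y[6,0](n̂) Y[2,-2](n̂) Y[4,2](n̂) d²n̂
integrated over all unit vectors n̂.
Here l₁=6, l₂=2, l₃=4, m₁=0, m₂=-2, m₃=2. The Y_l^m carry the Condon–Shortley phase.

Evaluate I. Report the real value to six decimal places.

m-sum 0 ✓  L=12 even ✓  4≤4≤8 ✓
Π(2lᵢ+1) = 13×5×9 = 585
triangle coeff Δ(6,2,4) = 1/6435
Σ_t [2,2]: t=2:+1/2304 = 1/2304
(3j)²=5/143 [(6 2 4; 0 0 0)], sign=+1
Σ_t [0,0]: t=0:+1/34560 = 1/34560
(3j)²=1/429 [(6 2 4; 0 -2 2)], sign=+1
⇒ 4πI² = 75/1573
I = (+1)√(75/1573/(4π)) = 0.06159725

0.061597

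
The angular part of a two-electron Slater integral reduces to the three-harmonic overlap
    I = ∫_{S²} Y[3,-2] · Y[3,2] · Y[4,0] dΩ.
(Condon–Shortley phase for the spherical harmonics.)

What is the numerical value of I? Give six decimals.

-0.179515

m-sum 0 ✓  L=10 even ✓  0≤4≤6 ✓
Π(2lᵢ+1) = 7×7×9 = 441
triangle coeff Δ(3,3,4) = 1/34650
Σ_t [0,2]: t=0:+1/72 t=1:−1/16 t=2:+1/72 = -5/144
(3j)²=2/77 [(3 3 4; 0 0 0)], sign=-1
Σ_t [1,2]: t=1:−1/576 t=2:+1/72 = 7/576
(3j)²=7/198 [(3 3 4; -2 2 0)], sign=+1
⇒ 4πI² = 49/121
I = (-1)√(49/121/(4π)) = -0.17951487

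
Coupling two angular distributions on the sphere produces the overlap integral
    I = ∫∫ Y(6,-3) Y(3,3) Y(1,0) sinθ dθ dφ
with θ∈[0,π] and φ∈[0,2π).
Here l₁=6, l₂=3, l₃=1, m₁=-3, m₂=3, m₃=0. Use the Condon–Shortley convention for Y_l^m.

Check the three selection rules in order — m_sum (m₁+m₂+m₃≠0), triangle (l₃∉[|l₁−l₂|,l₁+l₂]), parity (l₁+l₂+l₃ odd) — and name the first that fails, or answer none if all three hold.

Σmᵢ = 0  ✓
l₃∈[|l₁−l₂|,l₁+l₂]=[3,9], have l₃=1  ✗
Σlᵢ = 10 ⇒ even

triangle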